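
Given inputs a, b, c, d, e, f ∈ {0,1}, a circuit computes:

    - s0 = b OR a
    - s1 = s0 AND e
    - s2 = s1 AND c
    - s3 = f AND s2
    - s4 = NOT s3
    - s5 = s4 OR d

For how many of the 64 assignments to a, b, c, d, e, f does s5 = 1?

61

s5 = s4 OR d must be 1, so at least one of s4, d is 1.
Enumerating the 64 input combinations, 61 give s5 = 1 and 3 give s5 = 0.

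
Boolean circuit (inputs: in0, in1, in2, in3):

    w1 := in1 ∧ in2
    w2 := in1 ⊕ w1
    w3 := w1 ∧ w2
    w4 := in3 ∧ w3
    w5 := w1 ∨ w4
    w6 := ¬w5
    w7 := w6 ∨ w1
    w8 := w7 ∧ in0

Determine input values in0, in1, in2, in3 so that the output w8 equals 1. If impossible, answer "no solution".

w8 = w7 ∧ in0 must be 1, so both w7 = 1 and in0 = 1.
Check with in0=1, in1=1, in2=0, in3=1:
w1 = in1 ∧ in2 = 1 ∧ 0 = 0
w2 = in1 ⊕ w1 = 1 ⊕ 0 = 1
w3 = w1 ∧ w2 = 0 ∧ 1 = 0
w4 = in3 ∧ w3 = 1 ∧ 0 = 0
w5 = w1 ∨ w4 = 0 ∨ 0 = 0
w6 = ¬w5 = ¬0 = 1
w7 = w6 ∨ w1 = 1 ∨ 0 = 1
w8 = w7 ∧ in0 = 1 ∧ 1 = 1
So w8 = 1 as required.

in0=1, in1=1, in2=0, in3=1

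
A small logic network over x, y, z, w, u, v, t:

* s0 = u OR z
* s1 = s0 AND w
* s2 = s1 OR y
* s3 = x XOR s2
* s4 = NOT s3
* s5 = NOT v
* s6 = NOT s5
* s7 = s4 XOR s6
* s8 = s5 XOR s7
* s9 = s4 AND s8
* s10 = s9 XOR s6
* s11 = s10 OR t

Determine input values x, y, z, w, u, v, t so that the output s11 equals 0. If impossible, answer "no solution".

x=0, y=0, z=1, w=1, u=0, v=0, t=0

s11 = s10 OR t must be 0, so both s10 = 0 and t = 0.
s10 = s9 XOR s6 must be 0, so s9 and s6 are equal.
Check with x=0, y=0, z=1, w=1, u=0, v=0, t=0:
s0 = u OR z = 0 OR 1 = 1
s1 = s0 AND w = 1 AND 1 = 1
s2 = s1 OR y = 1 OR 0 = 1
s3 = x XOR s2 = 0 XOR 1 = 1
s4 = NOT s3 = NOT 1 = 0
s5 = NOT v = NOT 0 = 1
s6 = NOT s5 = NOT 1 = 0
s7 = s4 XOR s6 = 0 XOR 0 = 0
s8 = s5 XOR s7 = 1 XOR 0 = 1
s9 = s4 AND s8 = 0 AND 1 = 0
s10 = s9 XOR s6 = 0 XOR 0 = 0
s11 = s10 OR t = 0 OR 0 = 0
So s11 = 0 as required.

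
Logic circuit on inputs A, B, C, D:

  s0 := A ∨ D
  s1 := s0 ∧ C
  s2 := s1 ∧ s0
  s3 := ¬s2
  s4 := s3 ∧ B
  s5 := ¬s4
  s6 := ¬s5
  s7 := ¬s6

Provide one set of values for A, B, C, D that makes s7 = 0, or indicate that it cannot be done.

s7 = ¬s6 must be 0, so s6 = 1.
s6 = ¬s5 must be 1, so s5 = 0.
s5 = ¬s4 must be 0, so s4 = 1.
Check with A=0 B=1 C=0 D=0:
s0 = A ∨ D = 0 ∨ 0 = 0
s1 = s0 ∧ C = 0 ∧ 0 = 0
s2 = s1 ∧ s0 = 0 ∧ 0 = 0
s3 = ¬s2 = ¬0 = 1
s4 = s3 ∧ B = 1 ∧ 1 = 1
s5 = ¬s4 = ¬1 = 0
s6 = ¬s5 = ¬0 = 1
s7 = ¬s6 = ¬1 = 0
So s7 = 0 as required.

A=0 B=1 C=0 D=0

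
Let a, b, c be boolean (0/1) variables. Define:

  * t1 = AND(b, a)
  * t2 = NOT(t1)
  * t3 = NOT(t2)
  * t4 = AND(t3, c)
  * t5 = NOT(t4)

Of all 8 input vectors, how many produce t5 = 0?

t5 = NOT(t4) must be 0, so t4 = 1.
t4 = AND(t3, c) must be 1, so both t3 = 1 and c = 1.
Satisfying assignments:
  a=1, b=1, c=1

1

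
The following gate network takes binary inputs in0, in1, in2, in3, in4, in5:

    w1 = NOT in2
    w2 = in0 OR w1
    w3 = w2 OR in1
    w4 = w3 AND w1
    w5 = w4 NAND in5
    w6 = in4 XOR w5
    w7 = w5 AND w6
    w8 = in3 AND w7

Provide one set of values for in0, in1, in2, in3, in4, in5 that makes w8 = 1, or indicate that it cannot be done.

in0=1 in1=1 in2=1 in3=1 in4=0 in5=1

Check with in0=1 in1=1 in2=1 in3=1 in4=0 in5=1:
w1 = NOT in2 = NOT 1 = 0
w2 = in0 OR w1 = 1 OR 0 = 1
w3 = w2 OR in1 = 1 OR 1 = 1
w4 = w3 AND w1 = 1 AND 0 = 0
w5 = w4 NAND in5 = 0 NAND 1 = 1
w6 = in4 XOR w5 = 0 XOR 1 = 1
w7 = w5 AND w6 = 1 AND 1 = 1
w8 = in3 AND w7 = 1 AND 1 = 1
So w8 = 1 as required.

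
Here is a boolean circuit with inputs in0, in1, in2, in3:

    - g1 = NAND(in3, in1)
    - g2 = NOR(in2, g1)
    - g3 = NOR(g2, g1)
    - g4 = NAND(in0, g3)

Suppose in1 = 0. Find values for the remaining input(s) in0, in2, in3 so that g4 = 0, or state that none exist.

With in1 = 0 fixed, none of the 8 settings of in0, in2, in3 give g4 = 0.
For example, with in0=1, in2=0, in3=1:
g1 = NAND(in3, in1) = NAND(1, 0) = 1
g2 = NOR(in2, g1) = NOR(0, 1) = 0
g3 = NOR(g2, g1) = NOR(0, 1) = 0
g4 = NAND(in0, g3) = NAND(1, 0) = 1
giving g4 = 1 ≠ 0.

no solution exists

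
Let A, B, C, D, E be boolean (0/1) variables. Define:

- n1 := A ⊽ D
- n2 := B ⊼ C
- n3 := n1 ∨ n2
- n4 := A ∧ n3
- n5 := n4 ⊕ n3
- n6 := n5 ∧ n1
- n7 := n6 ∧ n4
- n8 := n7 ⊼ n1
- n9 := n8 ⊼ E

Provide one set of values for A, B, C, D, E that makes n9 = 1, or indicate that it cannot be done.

n9 = n8 ⊼ E must be 1, so at least one of n8, E is 0.
Check with A=0, B=1, C=0, D=0, E=0:
n1 = A ⊽ D = 0 ⊽ 0 = 1
n2 = B ⊼ C = 1 ⊼ 0 = 1
n3 = n1 ∨ n2 = 1 ∨ 1 = 1
n4 = A ∧ n3 = 0 ∧ 1 = 0
n5 = n4 ⊕ n3 = 0 ⊕ 1 = 1
n6 = n5 ∧ n1 = 1 ∧ 1 = 1
n7 = n6 ∧ n4 = 1 ∧ 0 = 0
n8 = n7 ⊼ n1 = 0 ⊼ 1 = 1
n9 = n8 ⊼ E = 1 ⊼ 0 = 1
So n9 = 1 as required.

A=0, B=1, C=0, D=0, E=0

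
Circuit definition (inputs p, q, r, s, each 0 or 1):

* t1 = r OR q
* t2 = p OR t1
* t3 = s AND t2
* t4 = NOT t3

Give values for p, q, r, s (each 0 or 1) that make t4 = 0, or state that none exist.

p=0, q=1, r=0, s=1

Check with p=0, q=1, r=0, s=1:
t1 = r OR q = 0 OR 1 = 1
t2 = p OR t1 = 0 OR 1 = 1
t3 = s AND t2 = 1 AND 1 = 1
t4 = NOT t3 = NOT 1 = 0
So t4 = 0 as required.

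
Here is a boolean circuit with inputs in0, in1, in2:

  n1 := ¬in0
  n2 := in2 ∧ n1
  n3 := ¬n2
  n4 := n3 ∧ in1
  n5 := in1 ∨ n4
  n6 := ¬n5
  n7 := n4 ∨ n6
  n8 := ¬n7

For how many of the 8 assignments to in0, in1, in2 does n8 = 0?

n8 = ¬n7 must be 0, so n7 = 1.
Enumerating the 8 input combinations, 7 give n8 = 0 and 1 give n8 = 1.

7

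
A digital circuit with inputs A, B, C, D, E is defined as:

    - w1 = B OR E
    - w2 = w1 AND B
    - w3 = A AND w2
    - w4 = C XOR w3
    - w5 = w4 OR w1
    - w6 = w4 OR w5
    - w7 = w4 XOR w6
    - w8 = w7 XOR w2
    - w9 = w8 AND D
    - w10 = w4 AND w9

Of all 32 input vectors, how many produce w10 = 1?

4

w10 = w4 AND w9 must be 1, so both w4 = 1 and w9 = 1.
w4 = C XOR w3 must be 1, so C and w3 differ.
w9 = w8 AND D must be 1, so both w8 = 1 and D = 1.
Enumerating the 32 input combinations, 4 give w10 = 1 and 28 give w10 = 0.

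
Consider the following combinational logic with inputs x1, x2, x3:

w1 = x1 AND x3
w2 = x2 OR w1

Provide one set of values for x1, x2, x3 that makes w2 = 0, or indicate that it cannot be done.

x1=0 x2=0 x3=1

w2 = x2 OR w1 must be 0, so both x2 = 0 and w1 = 0.
w1 = x1 AND x3 must be 0, so at least one of x1, x3 is 0.
Check with x1=0 x2=0 x3=1:
w1 = x1 AND x3 = 0 AND 1 = 0
w2 = x2 OR w1 = 0 OR 0 = 0
So w2 = 0 as required.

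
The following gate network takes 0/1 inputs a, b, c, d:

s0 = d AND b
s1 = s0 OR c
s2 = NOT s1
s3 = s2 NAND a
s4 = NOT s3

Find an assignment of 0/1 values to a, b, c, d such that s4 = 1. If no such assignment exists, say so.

s4 = NOT s3 must be 1, so s3 = 0.
s3 = s2 NAND a must be 0, so both s2 = 1 and a = 1.
s2 = NOT s1 must be 1, so s1 = 0.
Check with a=1, b=0, c=0, d=0:
s0 = d AND b = 0 AND 0 = 0
s1 = s0 OR c = 0 OR 0 = 0
s2 = NOT s1 = NOT 0 = 1
s3 = s2 NAND a = 1 NAND 1 = 0
s4 = NOT s3 = NOT 0 = 1
So s4 = 1 as required.

a=1, b=0, c=0, d=0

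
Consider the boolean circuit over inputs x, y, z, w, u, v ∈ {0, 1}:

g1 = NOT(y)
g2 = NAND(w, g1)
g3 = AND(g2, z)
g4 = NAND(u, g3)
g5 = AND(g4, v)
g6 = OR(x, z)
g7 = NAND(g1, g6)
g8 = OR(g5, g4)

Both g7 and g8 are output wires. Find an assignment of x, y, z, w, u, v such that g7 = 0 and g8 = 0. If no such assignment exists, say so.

Check with x=0 y=0 z=1 w=0 u=1 v=1:
g1 = NOT(y) = NOT 0 = 1
g2 = NAND(w, g1) = NAND(0, 1) = 1
g3 = AND(g2, z) = AND(1, 1) = 1
g4 = NAND(u, g3) = NAND(1, 1) = 0
g5 = AND(g4, v) = AND(0, 1) = 0
g6 = OR(x, z) = OR(0, 1) = 1
g7 = NAND(g1, g6) = NAND(1, 1) = 0
g8 = OR(g5, g4) = OR(0, 0) = 0
So g7 = 0 and g8 = 0.

x=0 y=0 z=1 w=0 u=1 v=1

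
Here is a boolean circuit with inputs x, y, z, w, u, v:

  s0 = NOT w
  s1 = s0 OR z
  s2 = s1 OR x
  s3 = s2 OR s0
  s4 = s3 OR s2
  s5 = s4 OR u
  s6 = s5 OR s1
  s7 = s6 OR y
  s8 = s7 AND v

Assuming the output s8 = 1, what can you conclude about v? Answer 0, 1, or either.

s8 = s7 AND v must be 1, so both s7 = 1 and v = 1.
s7 = s6 OR y must be 1, so at least one of s6, y is 1.
Every assignment with s8 = 1 has v = 1; there are 31 such assignment(s).

1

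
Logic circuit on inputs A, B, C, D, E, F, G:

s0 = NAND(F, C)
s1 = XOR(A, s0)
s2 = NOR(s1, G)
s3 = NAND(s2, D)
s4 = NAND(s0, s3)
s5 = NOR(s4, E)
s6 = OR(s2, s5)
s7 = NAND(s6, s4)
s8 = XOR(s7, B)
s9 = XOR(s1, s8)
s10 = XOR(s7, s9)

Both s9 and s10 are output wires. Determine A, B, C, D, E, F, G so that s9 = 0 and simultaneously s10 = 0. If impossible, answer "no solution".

Check with A=1, B=0, C=0, D=1, E=0, F=0, G=0:
s0 = NAND(F, C) = NAND(0, 0) = 1
s1 = XOR(A, s0) = XOR(1, 1) = 0
s2 = NOR(s1, G) = NOR(0, 0) = 1
s3 = NAND(s2, D) = NAND(1, 1) = 0
s4 = NAND(s0, s3) = NAND(1, 0) = 1
s5 = NOR(s4, E) = NOR(1, 0) = 0
s6 = OR(s2, s5) = OR(1, 0) = 1
s7 = NAND(s6, s4) = NAND(1, 1) = 0
s8 = XOR(s7, B) = XOR(0, 0) = 0
s9 = XOR(s1, s8) = XOR(0, 0) = 0
s10 = XOR(s7, s9) = XOR(0, 0) = 0
So s9 = 0 and s10 = 0.

A=1, B=0, C=0, D=1, E=0, F=0, G=0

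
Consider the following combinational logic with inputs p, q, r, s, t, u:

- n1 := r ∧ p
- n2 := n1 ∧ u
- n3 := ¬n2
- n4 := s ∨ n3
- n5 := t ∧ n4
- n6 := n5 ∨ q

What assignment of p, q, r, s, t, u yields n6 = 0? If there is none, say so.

p=1, q=0, r=1, s=1, t=0, u=1

Check with p=1, q=0, r=1, s=1, t=0, u=1:
n1 = r ∧ p = 1 ∧ 1 = 1
n2 = n1 ∧ u = 1 ∧ 1 = 1
n3 = ¬n2 = ¬1 = 0
n4 = s ∨ n3 = 1 ∨ 0 = 1
n5 = t ∧ n4 = 0 ∧ 1 = 0
n6 = n5 ∨ q = 0 ∨ 0 = 0
So n6 = 0 as required.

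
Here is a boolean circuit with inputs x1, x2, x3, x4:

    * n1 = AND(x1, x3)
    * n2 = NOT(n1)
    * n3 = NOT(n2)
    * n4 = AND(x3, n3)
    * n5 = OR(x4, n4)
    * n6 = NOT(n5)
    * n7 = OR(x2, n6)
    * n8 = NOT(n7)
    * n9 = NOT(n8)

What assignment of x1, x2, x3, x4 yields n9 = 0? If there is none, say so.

n9 = NOT(n8) must be 0, so n8 = 1.
n8 = NOT(n7) must be 1, so n7 = 0.
Check with x1=1 x2=0 x3=0 x4=1:
n1 = AND(x1, x3) = AND(1, 0) = 0
n2 = NOT(n1) = NOT 0 = 1
n3 = NOT(n2) = NOT 1 = 0
n4 = AND(x3, n3) = AND(0, 0) = 0
n5 = OR(x4, n4) = OR(1, 0) = 1
n6 = NOT(n5) = NOT 1 = 0
n7 = OR(x2, n6) = OR(0, 0) = 0
n8 = NOT(n7) = NOT 0 = 1
n9 = NOT(n8) = NOT 1 = 0
So n9 = 0 as required.

x1=1 x2=0 x3=0 x4=1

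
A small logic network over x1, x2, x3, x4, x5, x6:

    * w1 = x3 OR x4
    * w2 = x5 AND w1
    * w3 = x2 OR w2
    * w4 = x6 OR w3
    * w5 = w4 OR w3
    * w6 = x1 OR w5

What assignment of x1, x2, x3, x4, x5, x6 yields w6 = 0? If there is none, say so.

x1=0, x2=0, x3=0, x4=1, x5=0, x6=0

w6 = x1 OR w5 must be 0, so both x1 = 0 and w5 = 0.
w5 = w4 OR w3 must be 0, so both w4 = 0 and w3 = 0.
Check with x1=0, x2=0, x3=0, x4=1, x5=0, x6=0:
w1 = x3 OR x4 = 0 OR 1 = 1
w2 = x5 AND w1 = 0 AND 1 = 0
w3 = x2 OR w2 = 0 OR 0 = 0
w4 = x6 OR w3 = 0 OR 0 = 0
w5 = w4 OR w3 = 0 OR 0 = 0
w6 = x1 OR w5 = 0 OR 0 = 0
So w6 = 0 as required.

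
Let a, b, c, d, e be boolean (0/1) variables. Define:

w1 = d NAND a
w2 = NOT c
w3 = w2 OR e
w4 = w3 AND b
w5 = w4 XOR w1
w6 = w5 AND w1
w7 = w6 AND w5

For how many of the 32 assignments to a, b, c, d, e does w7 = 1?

15

w7 = w6 AND w5 must be 1, so both w6 = 1 and w5 = 1.
Enumerating the 32 input combinations, 15 give w7 = 1 and 17 give w7 = 0.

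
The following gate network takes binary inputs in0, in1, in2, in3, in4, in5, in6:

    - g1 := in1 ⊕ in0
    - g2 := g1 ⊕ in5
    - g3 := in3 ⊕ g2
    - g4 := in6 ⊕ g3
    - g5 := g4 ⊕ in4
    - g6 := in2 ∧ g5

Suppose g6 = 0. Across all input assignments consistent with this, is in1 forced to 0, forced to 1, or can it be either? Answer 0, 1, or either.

either

Both values of in1 occur among assignments with g6 = 0:
  in1=0: in0=0, in1=0, in2=0, in3=0, in4=0, in5=0, in6=0
  in1=1: in0=0, in1=1, in2=0, in3=0, in4=0, in5=0, in6=0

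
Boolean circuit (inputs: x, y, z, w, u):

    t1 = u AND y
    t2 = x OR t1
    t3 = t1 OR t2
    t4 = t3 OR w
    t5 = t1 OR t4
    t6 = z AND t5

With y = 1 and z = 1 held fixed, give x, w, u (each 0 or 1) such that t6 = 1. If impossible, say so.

t6 = z AND t5 must be 1, so both z = 1 and t5 = 1.
t5 = t1 OR t4 must be 1, so at least one of t1, t4 is 1.
Check with y = 1 and z = 1 and x=1, w=1, u=1:
t1 = u AND y = 1 AND 1 = 1
t2 = x OR t1 = 1 OR 1 = 1
t3 = t1 OR t2 = 1 OR 1 = 1
t4 = t3 OR w = 1 OR 1 = 1
t5 = t1 OR t4 = 1 OR 1 = 1
t6 = z AND t5 = 1 AND 1 = 1
So t6 = 1.

x=1, w=1, u=1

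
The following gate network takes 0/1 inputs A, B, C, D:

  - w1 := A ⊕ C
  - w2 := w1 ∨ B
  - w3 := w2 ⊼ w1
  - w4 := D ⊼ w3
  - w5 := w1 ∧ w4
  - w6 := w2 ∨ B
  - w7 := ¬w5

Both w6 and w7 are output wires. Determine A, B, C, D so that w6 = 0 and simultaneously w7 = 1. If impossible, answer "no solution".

A=0, B=0, C=0, D=1

Check with A=0, B=0, C=0, D=1:
w1 = A ⊕ C = 0 ⊕ 0 = 0
w2 = w1 ∨ B = 0 ∨ 0 = 0
w3 = w2 ⊼ w1 = 0 ⊼ 0 = 1
w4 = D ⊼ w3 = 1 ⊼ 1 = 0
w5 = w1 ∧ w4 = 0 ∧ 0 = 0
w6 = w2 ∨ B = 0 ∨ 0 = 0
w7 = ¬w5 = ¬0 = 1
So w6 = 0 and w7 = 1.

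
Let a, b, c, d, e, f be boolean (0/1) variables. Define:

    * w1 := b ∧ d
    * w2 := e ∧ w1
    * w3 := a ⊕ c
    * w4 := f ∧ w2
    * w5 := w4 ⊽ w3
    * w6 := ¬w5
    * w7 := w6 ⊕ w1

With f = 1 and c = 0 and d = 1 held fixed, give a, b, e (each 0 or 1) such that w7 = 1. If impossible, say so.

w7 = w6 ⊕ w1 must be 1, so w6 and w1 differ.
Check with f = 1 and c = 0 and d = 1 and a=0, b=1, e=0:
w1 = b ∧ d = 1 ∧ 1 = 1
w2 = e ∧ w1 = 0 ∧ 1 = 0
w3 = a ⊕ c = 0 ⊕ 0 = 0
w4 = f ∧ w2 = 1 ∧ 0 = 0
w5 = w4 ⊽ w3 = 0 ⊽ 0 = 1
w6 = ¬w5 = ¬1 = 0
w7 = w6 ⊕ w1 = 0 ⊕ 1 = 1
So w7 = 1.

a=0, b=1, e=0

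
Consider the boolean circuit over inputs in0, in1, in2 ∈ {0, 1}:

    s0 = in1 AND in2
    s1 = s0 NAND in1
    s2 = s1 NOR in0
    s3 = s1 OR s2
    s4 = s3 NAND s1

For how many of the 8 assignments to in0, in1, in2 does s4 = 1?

2

s4 = s3 NAND s1 must be 1, so at least one of s3, s1 is 0.
Satisfying assignments:
  in0=0, in1=1, in2=1
  in0=1, in1=1, in2=1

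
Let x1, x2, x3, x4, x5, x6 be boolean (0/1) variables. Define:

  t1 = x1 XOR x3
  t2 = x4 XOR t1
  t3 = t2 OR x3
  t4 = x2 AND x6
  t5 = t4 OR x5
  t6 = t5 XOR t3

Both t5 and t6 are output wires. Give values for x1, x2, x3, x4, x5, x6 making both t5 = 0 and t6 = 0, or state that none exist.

x1=0 x2=0 x3=0 x4=0 x5=0 x6=1

Check with x1=0 x2=0 x3=0 x4=0 x5=0 x6=1:
t1 = x1 XOR x3 = 0 XOR 0 = 0
t2 = x4 XOR t1 = 0 XOR 0 = 0
t3 = t2 OR x3 = 0 OR 0 = 0
t4 = x2 AND x6 = 0 AND 1 = 0
t5 = t4 OR x5 = 0 OR 0 = 0
t6 = t5 XOR t3 = 0 XOR 0 = 0
So t5 = 0 and t6 = 0.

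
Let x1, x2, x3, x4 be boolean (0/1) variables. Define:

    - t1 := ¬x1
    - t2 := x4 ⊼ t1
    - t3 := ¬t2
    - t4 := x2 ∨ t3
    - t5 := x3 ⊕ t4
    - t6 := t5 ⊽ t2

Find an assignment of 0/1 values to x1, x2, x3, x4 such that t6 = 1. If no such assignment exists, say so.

Check with x1=0, x2=1, x3=1, x4=1:
t1 = ¬x1 = ¬0 = 1
t2 = x4 ⊼ t1 = 1 ⊼ 1 = 0
t3 = ¬t2 = ¬0 = 1
t4 = x2 ∨ t3 = 1 ∨ 1 = 1
t5 = x3 ⊕ t4 = 1 ⊕ 1 = 0
t6 = t5 ⊽ t2 = 0 ⊽ 0 = 1
So t6 = 1 as required.

x1=0, x2=1, x3=1, x4=1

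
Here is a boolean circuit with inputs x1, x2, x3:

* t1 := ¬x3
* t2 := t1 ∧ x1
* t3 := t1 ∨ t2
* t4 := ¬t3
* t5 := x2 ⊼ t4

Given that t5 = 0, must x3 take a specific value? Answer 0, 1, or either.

1

t5 = x2 ⊼ t4 must be 0, so both x2 = 1 and t4 = 1.
t4 = ¬t3 must be 1, so t3 = 0.
Every assignment with t5 = 0 has x3 = 1; there are 2 such assignment(s).
  x1=0, x2=1, x3=1
  x1=1, x2=1, x3=1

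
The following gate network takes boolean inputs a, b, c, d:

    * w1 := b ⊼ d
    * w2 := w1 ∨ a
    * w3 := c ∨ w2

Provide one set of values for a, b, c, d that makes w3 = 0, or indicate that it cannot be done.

a=0 b=1 c=0 d=1

w3 = c ∨ w2 must be 0, so both c = 0 and w2 = 0.
w2 = w1 ∨ a must be 0, so both w1 = 0 and a = 0.
w1 = b ⊼ d must be 0, so both b = 1 and d = 1.
Check with a=0 b=1 c=0 d=1:
w1 = b ⊼ d = 1 ⊼ 1 = 0
w2 = w1 ∨ a = 0 ∨ 0 = 0
w3 = c ∨ w2 = 0 ∨ 0 = 0
So w3 = 0 as required.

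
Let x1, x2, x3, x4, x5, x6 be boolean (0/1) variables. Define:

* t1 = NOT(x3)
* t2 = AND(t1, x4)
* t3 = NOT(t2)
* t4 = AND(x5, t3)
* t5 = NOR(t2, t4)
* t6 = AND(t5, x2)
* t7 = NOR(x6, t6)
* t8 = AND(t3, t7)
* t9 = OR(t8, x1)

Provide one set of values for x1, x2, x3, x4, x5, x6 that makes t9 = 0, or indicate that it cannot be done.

Check with x1=0 x2=0 x3=1 x4=0 x5=0 x6=1:
t1 = NOT(x3) = NOT 1 = 0
t2 = AND(t1, x4) = AND(0, 0) = 0
t3 = NOT(t2) = NOT 0 = 1
t4 = AND(x5, t3) = AND(0, 1) = 0
t5 = NOR(t2, t4) = NOR(0, 0) = 1
t6 = AND(t5, x2) = AND(1, 0) = 0
t7 = NOR(x6, t6) = NOR(1, 0) = 0
t8 = AND(t3, t7) = AND(1, 0) = 0
t9 = OR(t8, x1) = OR(0, 0) = 0
So t9 = 0 as required.

x1=0 x2=0 x3=1 x4=0 x5=0 x6=1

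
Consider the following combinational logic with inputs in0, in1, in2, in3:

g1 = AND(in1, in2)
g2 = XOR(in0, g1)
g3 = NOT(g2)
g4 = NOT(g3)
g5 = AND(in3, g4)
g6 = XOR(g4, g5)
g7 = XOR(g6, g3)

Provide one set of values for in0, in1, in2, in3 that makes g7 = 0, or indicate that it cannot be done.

g7 = XOR(g6, g3) must be 0, so g6 and g3 are equal.
Check with in0=1, in1=1, in2=0, in3=1:
g1 = AND(in1, in2) = AND(1, 0) = 0
g2 = XOR(in0, g1) = XOR(1, 0) = 1
g3 = NOT(g2) = NOT 1 = 0
g4 = NOT(g3) = NOT 0 = 1
g5 = AND(in3, g4) = AND(1, 1) = 1
g6 = XOR(g4, g5) = XOR(1, 1) = 0
g7 = XOR(g6, g3) = XOR(0, 0) = 0
So g7 = 0 as required.

in0=1, in1=1, in2=0, in3=1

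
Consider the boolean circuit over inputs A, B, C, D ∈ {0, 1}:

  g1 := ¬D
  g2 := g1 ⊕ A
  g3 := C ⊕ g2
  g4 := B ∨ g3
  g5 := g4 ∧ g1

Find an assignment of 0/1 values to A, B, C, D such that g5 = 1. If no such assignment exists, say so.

A=1 B=0 C=1 D=0

Check with A=1 B=0 C=1 D=0:
g1 = ¬D = ¬0 = 1
g2 = g1 ⊕ A = 1 ⊕ 1 = 0
g3 = C ⊕ g2 = 1 ⊕ 0 = 1
g4 = B ∨ g3 = 0 ∨ 1 = 1
g5 = g4 ∧ g1 = 1 ∧ 1 = 1
So g5 = 1 as required.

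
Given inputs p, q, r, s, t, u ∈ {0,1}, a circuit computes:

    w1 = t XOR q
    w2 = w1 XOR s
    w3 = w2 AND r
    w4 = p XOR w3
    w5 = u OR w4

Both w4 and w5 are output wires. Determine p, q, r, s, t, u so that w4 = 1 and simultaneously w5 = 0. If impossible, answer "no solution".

Across all 64 input combinations, none give both w4 = 1 and w5 = 0.

no solution exists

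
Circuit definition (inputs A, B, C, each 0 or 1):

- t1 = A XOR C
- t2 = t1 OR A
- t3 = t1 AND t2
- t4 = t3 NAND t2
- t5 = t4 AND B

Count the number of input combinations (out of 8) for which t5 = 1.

2

t5 = t4 AND B must be 1, so both t4 = 1 and B = 1.
t4 = t3 NAND t2 must be 1, so at least one of t3, t2 is 0.
Satisfying assignments:
  A=0, B=1, C=0
  A=1, B=1, C=1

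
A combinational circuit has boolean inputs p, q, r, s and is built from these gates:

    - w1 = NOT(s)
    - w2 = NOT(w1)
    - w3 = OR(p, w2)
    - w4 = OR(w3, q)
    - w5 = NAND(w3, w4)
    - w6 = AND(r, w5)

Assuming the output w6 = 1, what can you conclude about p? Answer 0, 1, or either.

0

w6 = AND(r, w5) must be 1, so both r = 1 and w5 = 1.
w5 = NAND(w3, w4) must be 1, so at least one of w3, w4 is 0.
Every assignment with w6 = 1 has p = 0; there are 2 such assignment(s).
  p=0, q=0, r=1, s=0
  p=0, q=1, r=1, s=0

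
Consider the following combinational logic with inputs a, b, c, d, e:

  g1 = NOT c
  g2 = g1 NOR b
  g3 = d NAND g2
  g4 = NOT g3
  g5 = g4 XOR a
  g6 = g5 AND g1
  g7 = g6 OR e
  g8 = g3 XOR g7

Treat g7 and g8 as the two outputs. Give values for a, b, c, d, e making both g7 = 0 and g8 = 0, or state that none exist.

Check with a=1 b=0 c=1 d=1 e=0:
g1 = NOT c = NOT 1 = 0
g2 = g1 NOR b = 0 NOR 0 = 1
g3 = d NAND g2 = 1 NAND 1 = 0
g4 = NOT g3 = NOT 0 = 1
g5 = g4 XOR a = 1 XOR 1 = 0
g6 = g5 AND g1 = 0 AND 0 = 0
g7 = g6 OR e = 0 OR 0 = 0
g8 = g3 XOR g7 = 0 XOR 0 = 0
So g7 = 0 and g8 = 0.

a=1 b=0 c=1 d=1 e=0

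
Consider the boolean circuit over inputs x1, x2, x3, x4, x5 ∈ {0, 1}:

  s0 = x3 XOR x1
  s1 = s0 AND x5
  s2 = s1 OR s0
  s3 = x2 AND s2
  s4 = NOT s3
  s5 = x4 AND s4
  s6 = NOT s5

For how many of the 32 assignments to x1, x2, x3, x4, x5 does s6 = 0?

s6 = NOT s5 must be 0, so s5 = 1.
s5 = x4 AND s4 must be 1, so both x4 = 1 and s4 = 1.
s4 = NOT s3 must be 1, so s3 = 0.
Enumerating the 32 input combinations, 12 give s6 = 0 and 20 give s6 = 1.

12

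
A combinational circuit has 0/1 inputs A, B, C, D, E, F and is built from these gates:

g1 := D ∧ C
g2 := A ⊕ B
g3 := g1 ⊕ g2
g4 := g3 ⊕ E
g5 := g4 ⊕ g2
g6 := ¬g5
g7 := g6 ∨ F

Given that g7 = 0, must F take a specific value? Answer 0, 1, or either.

0

g7 = g6 ∨ F must be 0, so both g6 = 0 and F = 0.
Every assignment with g7 = 0 has F = 0; there are 16 such assignment(s).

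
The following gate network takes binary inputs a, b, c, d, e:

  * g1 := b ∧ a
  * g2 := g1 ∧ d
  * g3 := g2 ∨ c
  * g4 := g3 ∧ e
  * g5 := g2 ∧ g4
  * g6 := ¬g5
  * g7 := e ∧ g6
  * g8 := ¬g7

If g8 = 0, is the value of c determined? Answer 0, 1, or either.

Both values of c occur among assignments with g8 = 0:
  c=0: a=0, b=0, c=0, d=0, e=1
  c=1: a=0, b=0, c=1, d=0, e=1

either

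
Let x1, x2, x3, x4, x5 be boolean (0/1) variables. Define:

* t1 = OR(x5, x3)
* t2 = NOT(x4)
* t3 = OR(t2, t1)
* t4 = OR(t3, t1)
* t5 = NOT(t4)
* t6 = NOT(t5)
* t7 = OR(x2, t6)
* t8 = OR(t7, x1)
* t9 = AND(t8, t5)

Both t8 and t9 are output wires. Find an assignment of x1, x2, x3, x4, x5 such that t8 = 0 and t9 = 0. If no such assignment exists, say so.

x1=0, x2=0, x3=0, x4=1, x5=0

Check with x1=0, x2=0, x3=0, x4=1, x5=0:
t1 = OR(x5, x3) = OR(0, 0) = 0
t2 = NOT(x4) = NOT 1 = 0
t3 = OR(t2, t1) = OR(0, 0) = 0
t4 = OR(t3, t1) = OR(0, 0) = 0
t5 = NOT(t4) = NOT 0 = 1
t6 = NOT(t5) = NOT 1 = 0
t7 = OR(x2, t6) = OR(0, 0) = 0
t8 = OR(t7, x1) = OR(0, 0) = 0
t9 = AND(t8, t5) = AND(0, 1) = 0
So t8 = 0 and t9 = 0.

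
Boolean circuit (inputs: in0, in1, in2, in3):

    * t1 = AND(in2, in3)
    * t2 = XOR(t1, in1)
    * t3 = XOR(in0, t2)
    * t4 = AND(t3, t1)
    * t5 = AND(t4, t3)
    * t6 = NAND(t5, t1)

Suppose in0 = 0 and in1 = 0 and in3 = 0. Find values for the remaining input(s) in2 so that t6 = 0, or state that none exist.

no solution exists

With in0 = 0 and in1 = 0 and in3 = 0 fixed, none of the 2 settings of in2 give t6 = 0.
For example, with in2=0:
t1 = AND(in2, in3) = AND(0, 0) = 0
t2 = XOR(t1, in1) = XOR(0, 0) = 0
t3 = XOR(in0, t2) = XOR(0, 0) = 0
t4 = AND(t3, t1) = AND(0, 0) = 0
t5 = AND(t4, t3) = AND(0, 0) = 0
t6 = NAND(t5, t1) = NAND(0, 0) = 1
giving t6 = 1 ≠ 0.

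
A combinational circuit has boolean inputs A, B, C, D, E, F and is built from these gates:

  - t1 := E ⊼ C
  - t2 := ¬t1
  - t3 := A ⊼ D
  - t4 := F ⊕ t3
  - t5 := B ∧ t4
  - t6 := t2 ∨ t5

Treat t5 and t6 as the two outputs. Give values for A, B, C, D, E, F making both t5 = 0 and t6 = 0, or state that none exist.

A=1, B=0, C=0, D=0, E=1, F=0

Check with A=1, B=0, C=0, D=0, E=1, F=0:
t1 = E ⊼ C = 1 ⊼ 0 = 1
t2 = ¬t1 = ¬1 = 0
t3 = A ⊼ D = 1 ⊼ 0 = 1
t4 = F ⊕ t3 = 0 ⊕ 1 = 1
t5 = B ∧ t4 = 0 ∧ 1 = 0
t6 = t2 ∨ t5 = 0 ∨ 0 = 0
So t5 = 0 and t6 = 0.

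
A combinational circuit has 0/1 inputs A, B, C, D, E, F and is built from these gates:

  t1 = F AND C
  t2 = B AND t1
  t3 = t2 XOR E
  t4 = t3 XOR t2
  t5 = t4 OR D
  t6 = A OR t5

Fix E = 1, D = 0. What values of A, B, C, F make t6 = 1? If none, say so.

t6 = A OR t5 must be 1, so at least one of A, t5 is 1.
Check with E = 1, D = 0 and A=0, B=0, C=1, F=0:
t1 = F AND C = 0 AND 1 = 0
t2 = B AND t1 = 0 AND 0 = 0
t3 = t2 XOR E = 0 XOR 1 = 1
t4 = t3 XOR t2 = 1 XOR 0 = 1
t5 = t4 OR D = 1 OR 0 = 1
t6 = A OR t5 = 0 OR 1 = 1
So t6 = 1.

A=0, B=0, C=1, F=0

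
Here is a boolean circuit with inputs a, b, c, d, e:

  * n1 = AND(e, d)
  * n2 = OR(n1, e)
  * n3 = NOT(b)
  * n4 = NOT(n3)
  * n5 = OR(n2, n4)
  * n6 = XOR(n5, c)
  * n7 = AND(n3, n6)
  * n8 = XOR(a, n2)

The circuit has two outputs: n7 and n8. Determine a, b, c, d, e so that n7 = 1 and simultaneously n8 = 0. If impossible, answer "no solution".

Check with a=0, b=0, c=1, d=0, e=0:
n1 = AND(e, d) = AND(0, 0) = 0
n2 = OR(n1, e) = OR(0, 0) = 0
n3 = NOT(b) = NOT 0 = 1
n4 = NOT(n3) = NOT 1 = 0
n5 = OR(n2, n4) = OR(0, 0) = 0
n6 = XOR(n5, c) = XOR(0, 1) = 1
n7 = AND(n3, n6) = AND(1, 1) = 1
n8 = XOR(a, n2) = XOR(0, 0) = 0
So n7 = 1 and n8 = 0.

a=0, b=0, c=1, d=0, e=0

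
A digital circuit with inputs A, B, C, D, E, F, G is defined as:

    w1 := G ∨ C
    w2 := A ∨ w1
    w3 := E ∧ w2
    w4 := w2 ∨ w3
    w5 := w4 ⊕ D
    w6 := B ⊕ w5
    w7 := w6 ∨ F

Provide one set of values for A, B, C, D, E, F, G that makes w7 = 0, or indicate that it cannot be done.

w7 = w6 ∨ F must be 0, so both w6 = 0 and F = 0.
w6 = B ⊕ w5 must be 0, so B and w5 are equal.
Check with A=1, B=1, C=0, D=0, E=0, F=0, G=1:
w1 = G ∨ C = 1 ∨ 0 = 1
w2 = A ∨ w1 = 1 ∨ 1 = 1
w3 = E ∧ w2 = 0 ∧ 1 = 0
w4 = w2 ∨ w3 = 1 ∨ 0 = 1
w5 = w4 ⊕ D = 1 ⊕ 0 = 1
w6 = B ⊕ w5 = 1 ⊕ 1 = 0
w7 = w6 ∨ F = 0 ∨ 0 = 0
So w7 = 0 as required.

A=1, B=1, C=0, D=0, E=0, F=0, G=1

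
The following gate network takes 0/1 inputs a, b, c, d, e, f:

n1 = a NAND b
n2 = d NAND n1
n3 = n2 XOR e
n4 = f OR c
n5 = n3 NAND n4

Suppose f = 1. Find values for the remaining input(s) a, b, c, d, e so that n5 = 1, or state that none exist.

a=1 b=0 c=1 d=1 e=0

n5 = n3 NAND n4 must be 1, so at least one of n3, n4 is 0.
Check with f = 1 and a=1, b=0, c=1, d=1, e=0:
n1 = a NAND b = 1 NAND 0 = 1
n2 = d NAND n1 = 1 NAND 1 = 0
n3 = n2 XOR e = 0 XOR 0 = 0
n4 = f OR c = 1 OR 1 = 1
n5 = n3 NAND n4 = 0 NAND 1 = 1
So n5 = 1.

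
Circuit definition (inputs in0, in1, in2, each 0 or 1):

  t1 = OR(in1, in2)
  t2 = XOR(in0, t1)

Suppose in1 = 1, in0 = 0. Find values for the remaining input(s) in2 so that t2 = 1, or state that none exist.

in2=0

Check with in1 = 1, in0 = 0 and in2=0:
t1 = OR(in1, in2) = OR(1, 0) = 1
t2 = XOR(in0, t1) = XOR(0, 1) = 1
So t2 = 1.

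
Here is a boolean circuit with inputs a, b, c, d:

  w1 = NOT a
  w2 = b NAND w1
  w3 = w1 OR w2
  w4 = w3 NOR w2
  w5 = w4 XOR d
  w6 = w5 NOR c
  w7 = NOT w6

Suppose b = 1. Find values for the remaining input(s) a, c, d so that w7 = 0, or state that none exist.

w7 = NOT w6 must be 0, so w6 = 1.
Check with b = 1 and a=0, c=0, d=0:
w1 = NOT a = NOT 0 = 1
w2 = b NAND w1 = 1 NAND 1 = 0
w3 = w1 OR w2 = 1 OR 0 = 1
w4 = w3 NOR w2 = 1 NOR 0 = 0
w5 = w4 XOR d = 0 XOR 0 = 0
w6 = w5 NOR c = 0 NOR 0 = 1
w7 = NOT w6 = NOT 1 = 0
So w7 = 0.

a=0, c=0, d=0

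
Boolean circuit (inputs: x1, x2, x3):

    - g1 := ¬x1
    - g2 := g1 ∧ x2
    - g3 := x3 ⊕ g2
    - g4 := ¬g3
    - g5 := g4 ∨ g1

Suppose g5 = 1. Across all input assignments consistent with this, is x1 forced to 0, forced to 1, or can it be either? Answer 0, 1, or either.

Both values of x1 occur among assignments with g5 = 1:
  x1=0: x1=0, x2=0, x3=0
  x1=1: x1=1, x2=0, x3=0

either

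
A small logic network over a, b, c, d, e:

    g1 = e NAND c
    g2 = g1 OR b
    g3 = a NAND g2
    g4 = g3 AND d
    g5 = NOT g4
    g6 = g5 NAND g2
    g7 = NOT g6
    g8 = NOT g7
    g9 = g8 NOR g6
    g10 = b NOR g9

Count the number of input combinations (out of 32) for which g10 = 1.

7

g10 = b NOR g9 must be 1, so both b = 0 and g9 = 0.
g9 = g8 NOR g6 must be 0, so at least one of g8, g6 is 1.
Enumerating the 32 input combinations, 7 give g10 = 1 and 25 give g10 = 0.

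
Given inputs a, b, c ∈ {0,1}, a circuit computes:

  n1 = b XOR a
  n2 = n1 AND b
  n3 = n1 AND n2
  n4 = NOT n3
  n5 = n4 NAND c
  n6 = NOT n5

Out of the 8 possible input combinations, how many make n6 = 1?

3

n6 = NOT n5 must be 1, so n5 = 0.
Satisfying assignments:
  a=0, b=0, c=1
  a=1, b=0, c=1
  a=1, b=1, c=1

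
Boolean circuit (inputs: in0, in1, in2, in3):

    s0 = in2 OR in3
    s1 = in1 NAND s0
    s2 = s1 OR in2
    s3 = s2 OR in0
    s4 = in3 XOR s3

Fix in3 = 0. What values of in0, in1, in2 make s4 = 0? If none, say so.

With in3 = 0 fixed, none of the 8 settings of in0, in1, in2 give s4 = 0.
For example, with in0=1, in1=1, in2=1:
s0 = in2 OR in3 = 1 OR 0 = 1
s1 = in1 NAND s0 = 1 NAND 1 = 0
s2 = s1 OR in2 = 0 OR 1 = 1
s3 = s2 OR in0 = 1 OR 1 = 1
s4 = in3 XOR s3 = 0 XOR 1 = 1
giving s4 = 1 ≠ 0.

no solution exists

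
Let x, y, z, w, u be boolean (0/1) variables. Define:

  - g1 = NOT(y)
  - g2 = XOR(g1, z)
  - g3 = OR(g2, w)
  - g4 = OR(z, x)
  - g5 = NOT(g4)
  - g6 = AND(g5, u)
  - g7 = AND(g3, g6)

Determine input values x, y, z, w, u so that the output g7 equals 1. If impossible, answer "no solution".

Check with x=0 y=0 z=0 w=1 u=1:
g1 = NOT(y) = NOT 0 = 1
g2 = XOR(g1, z) = XOR(1, 0) = 1
g3 = OR(g2, w) = OR(1, 1) = 1
g4 = OR(z, x) = OR(0, 0) = 0
g5 = NOT(g4) = NOT 0 = 1
g6 = AND(g5, u) = AND(1, 1) = 1
g7 = AND(g3, g6) = AND(1, 1) = 1
So g7 = 1 as required.

x=0 y=0 z=0 w=1 u=1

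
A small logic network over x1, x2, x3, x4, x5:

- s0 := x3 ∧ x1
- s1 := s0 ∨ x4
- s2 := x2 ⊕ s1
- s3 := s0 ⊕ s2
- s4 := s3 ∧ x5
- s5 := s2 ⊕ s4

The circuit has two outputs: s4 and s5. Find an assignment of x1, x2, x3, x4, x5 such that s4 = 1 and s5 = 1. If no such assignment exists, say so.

Check with x1=1, x2=1, x3=1, x4=1, x5=1:
s0 = x3 ∧ x1 = 1 ∧ 1 = 1
s1 = s0 ∨ x4 = 1 ∨ 1 = 1
s2 = x2 ⊕ s1 = 1 ⊕ 1 = 0
s3 = s0 ⊕ s2 = 1 ⊕ 0 = 1
s4 = s3 ∧ x5 = 1 ∧ 1 = 1
s5 = s2 ⊕ s4 = 0 ⊕ 1 = 1
So s4 = 1 and s5 = 1.

x1=1, x2=1, x3=1, x4=1, x5=1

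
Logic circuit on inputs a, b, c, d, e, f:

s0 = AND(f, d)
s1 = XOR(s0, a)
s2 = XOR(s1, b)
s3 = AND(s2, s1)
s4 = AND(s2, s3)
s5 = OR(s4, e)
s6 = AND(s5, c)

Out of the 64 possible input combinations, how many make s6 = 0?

s6 = AND(s5, c) must be 0, so at least one of s5, c is 0.
Enumerating the 64 input combinations, 44 give s6 = 0 and 20 give s6 = 1.

44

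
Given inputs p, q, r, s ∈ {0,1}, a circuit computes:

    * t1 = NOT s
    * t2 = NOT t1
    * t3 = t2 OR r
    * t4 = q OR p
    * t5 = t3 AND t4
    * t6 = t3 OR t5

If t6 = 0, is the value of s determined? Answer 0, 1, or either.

0

t6 = t3 OR t5 must be 0, so both t3 = 0 and t5 = 0.
t3 = t2 OR r must be 0, so both t2 = 0 and r = 0.
t5 = t3 AND t4 must be 0, so at least one of t3, t4 is 0.
Every assignment with t6 = 0 has s = 0; there are 4 such assignment(s).
  p=0, q=0, r=0, s=0
  p=0, q=1, r=0, s=0
  p=1, q=0, r=0, s=0
  p=1, q=1, r=0, s=0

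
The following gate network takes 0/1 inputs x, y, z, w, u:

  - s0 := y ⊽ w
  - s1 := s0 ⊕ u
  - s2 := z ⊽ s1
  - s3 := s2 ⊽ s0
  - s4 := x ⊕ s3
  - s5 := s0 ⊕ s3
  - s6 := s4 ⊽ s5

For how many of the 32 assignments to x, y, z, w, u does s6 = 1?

s6 = s4 ⊽ s5 must be 1, so both s4 = 0 and s5 = 0.
Satisfying assignments:
  x=0, y=0, z=0, w=1, u=0
  x=0, y=1, z=0, w=0, u=0
  x=0, y=1, z=0, w=1, u=0

3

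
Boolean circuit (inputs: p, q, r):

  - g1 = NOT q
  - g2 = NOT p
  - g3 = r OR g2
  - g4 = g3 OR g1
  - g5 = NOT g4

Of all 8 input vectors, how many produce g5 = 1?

g5 = NOT g4 must be 1, so g4 = 0.
g4 = g3 OR g1 must be 0, so both g3 = 0 and g1 = 0.
g3 = r OR g2 must be 0, so both r = 0 and g2 = 0.
Satisfying assignments:
  p=1, q=1, r=0

1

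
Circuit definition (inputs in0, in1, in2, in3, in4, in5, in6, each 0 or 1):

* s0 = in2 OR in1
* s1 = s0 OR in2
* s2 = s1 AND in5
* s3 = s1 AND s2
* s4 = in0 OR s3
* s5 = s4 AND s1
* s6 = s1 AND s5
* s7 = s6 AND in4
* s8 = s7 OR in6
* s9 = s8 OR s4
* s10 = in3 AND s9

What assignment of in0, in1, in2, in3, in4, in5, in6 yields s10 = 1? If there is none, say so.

s10 = in3 AND s9 must be 1, so both in3 = 1 and s9 = 1.
Check with in0=1 in1=0 in2=1 in3=1 in4=1 in5=0 in6=1:
s0 = in2 OR in1 = 1 OR 0 = 1
s1 = s0 OR in2 = 1 OR 1 = 1
s2 = s1 AND in5 = 1 AND 0 = 0
s3 = s1 AND s2 = 1 AND 0 = 0
s4 = in0 OR s3 = 1 OR 0 = 1
s5 = s4 AND s1 = 1 AND 1 = 1
s6 = s1 AND s5 = 1 AND 1 = 1
s7 = s6 AND in4 = 1 AND 1 = 1
s8 = s7 OR in6 = 1 OR 1 = 1
s9 = s8 OR s4 = 1 OR 1 = 1
s10 = in3 AND s9 = 1 AND 1 = 1
So s10 = 1 as required.

in0=1 in1=0 in2=1 in3=1 in4=1 in5=0 in6=1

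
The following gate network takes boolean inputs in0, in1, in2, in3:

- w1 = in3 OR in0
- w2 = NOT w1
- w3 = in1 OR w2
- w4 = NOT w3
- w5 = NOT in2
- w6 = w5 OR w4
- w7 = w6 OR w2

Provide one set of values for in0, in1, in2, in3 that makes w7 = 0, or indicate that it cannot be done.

w7 = w6 OR w2 must be 0, so both w6 = 0 and w2 = 0.
Check with in0=0, in1=1, in2=1, in3=1:
w1 = in3 OR in0 = 1 OR 0 = 1
w2 = NOT w1 = NOT 1 = 0
w3 = in1 OR w2 = 1 OR 0 = 1
w4 = NOT w3 = NOT 1 = 0
w5 = NOT in2 = NOT 1 = 0
w6 = w5 OR w4 = 0 OR 0 = 0
w7 = w6 OR w2 = 0 OR 0 = 0
So w7 = 0 as required.

in0=0, in1=1, in2=1, in3=1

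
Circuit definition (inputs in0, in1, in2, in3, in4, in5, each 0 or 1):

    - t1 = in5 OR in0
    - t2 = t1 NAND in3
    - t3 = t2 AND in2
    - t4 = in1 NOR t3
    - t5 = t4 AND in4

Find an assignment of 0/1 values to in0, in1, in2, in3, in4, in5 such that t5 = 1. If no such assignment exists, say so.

t5 = t4 AND in4 must be 1, so both t4 = 1 and in4 = 1.
t4 = in1 NOR t3 must be 1, so both in1 = 0 and t3 = 0.
Check with in0=1, in1=0, in2=1, in3=1, in4=1, in5=0:
t1 = in5 OR in0 = 0 OR 1 = 1
t2 = t1 NAND in3 = 1 NAND 1 = 0
t3 = t2 AND in2 = 0 AND 1 = 0
t4 = in1 NOR t3 = 0 NOR 0 = 1
t5 = t4 AND in4 = 1 AND 1 = 1
So t5 = 1 as required.

in0=1, in1=0, in2=1, in3=1, in4=1, in5=0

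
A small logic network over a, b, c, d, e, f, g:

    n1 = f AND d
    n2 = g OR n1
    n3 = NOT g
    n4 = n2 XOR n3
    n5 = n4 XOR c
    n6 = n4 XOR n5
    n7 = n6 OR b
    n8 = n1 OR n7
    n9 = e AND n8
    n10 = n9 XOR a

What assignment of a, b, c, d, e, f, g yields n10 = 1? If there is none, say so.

a=1 b=0 c=1 d=1 e=0 f=0 g=1

n10 = n9 XOR a must be 1, so n9 and a differ.
Check with a=1 b=0 c=1 d=1 e=0 f=0 g=1:
n1 = f AND d = 0 AND 1 = 0
n2 = g OR n1 = 1 OR 0 = 1
n3 = NOT g = NOT 1 = 0
n4 = n2 XOR n3 = 1 XOR 0 = 1
n5 = n4 XOR c = 1 XOR 1 = 0
n6 = n4 XOR n5 = 1 XOR 0 = 1
n7 = n6 OR b = 1 OR 0 = 1
n8 = n1 OR n7 = 0 OR 1 = 1
n9 = e AND n8 = 0 AND 1 = 0
n10 = n9 XOR a = 0 XOR 1 = 1
So n10 = 1 as required.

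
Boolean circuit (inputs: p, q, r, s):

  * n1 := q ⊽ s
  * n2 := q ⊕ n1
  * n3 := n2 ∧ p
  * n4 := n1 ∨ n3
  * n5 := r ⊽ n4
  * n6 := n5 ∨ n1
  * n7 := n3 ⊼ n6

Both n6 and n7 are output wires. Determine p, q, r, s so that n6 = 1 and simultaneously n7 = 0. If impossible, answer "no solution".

Check with p=1, q=0, r=1, s=0:
n1 = q ⊽ s = 0 ⊽ 0 = 1
n2 = q ⊕ n1 = 0 ⊕ 1 = 1
n3 = n2 ∧ p = 1 ∧ 1 = 1
n4 = n1 ∨ n3 = 1 ∨ 1 = 1
n5 = r ⊽ n4 = 1 ⊽ 1 = 0
n6 = n5 ∨ n1 = 0 ∨ 1 = 1
n7 = n3 ⊼ n6 = 1 ⊼ 1 = 0
So n6 = 1 and n7 = 0.

p=1, q=0, r=1, s=0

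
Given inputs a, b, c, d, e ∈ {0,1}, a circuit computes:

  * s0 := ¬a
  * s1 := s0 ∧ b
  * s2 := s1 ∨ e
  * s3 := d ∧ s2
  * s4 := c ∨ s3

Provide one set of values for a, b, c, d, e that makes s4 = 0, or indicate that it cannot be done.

a=1, b=0, c=0, d=0, e=0

s4 = c ∨ s3 must be 0, so both c = 0 and s3 = 0.
s3 = d ∧ s2 must be 0, so at least one of d, s2 is 0.
Check with a=1, b=0, c=0, d=0, e=0:
s0 = ¬a = ¬1 = 0
s1 = s0 ∧ b = 0 ∧ 0 = 0
s2 = s1 ∨ e = 0 ∨ 0 = 0
s3 = d ∧ s2 = 0 ∧ 0 = 0
s4 = c ∨ s3 = 0 ∨ 0 = 0
So s4 = 0 as required.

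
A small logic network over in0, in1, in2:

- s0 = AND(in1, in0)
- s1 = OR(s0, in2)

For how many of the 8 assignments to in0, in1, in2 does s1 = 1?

5

s1 = OR(s0, in2) must be 1, so at least one of s0, in2 is 1.
Satisfying assignments:
  in0=0, in1=0, in2=1
  in0=0, in1=1, in2=1
  in0=1, in1=0, in2=1
  in0=1, in1=1, in2=0
  in0=1, in1=1, in2=1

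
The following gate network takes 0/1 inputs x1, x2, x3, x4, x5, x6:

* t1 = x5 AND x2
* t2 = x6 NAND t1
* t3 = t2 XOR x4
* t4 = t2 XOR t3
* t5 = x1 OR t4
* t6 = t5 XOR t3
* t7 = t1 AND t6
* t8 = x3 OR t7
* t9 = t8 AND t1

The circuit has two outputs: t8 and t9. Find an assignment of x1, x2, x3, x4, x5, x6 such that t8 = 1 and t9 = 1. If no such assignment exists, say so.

Check with x1=1 x2=1 x3=1 x4=1 x5=1 x6=1:
t1 = x5 AND x2 = 1 AND 1 = 1
t2 = x6 NAND t1 = 1 NAND 1 = 0
t3 = t2 XOR x4 = 0 XOR 1 = 1
t4 = t2 XOR t3 = 0 XOR 1 = 1
t5 = x1 OR t4 = 1 OR 1 = 1
t6 = t5 XOR t3 = 1 XOR 1 = 0
t7 = t1 AND t6 = 1 AND 0 = 0
t8 = x3 OR t7 = 1 OR 0 = 1
t9 = t8 AND t1 = 1 AND 1 = 1
So t8 = 1 and t9 = 1.

x1=1 x2=1 x3=1 x4=1 x5=1 x6=1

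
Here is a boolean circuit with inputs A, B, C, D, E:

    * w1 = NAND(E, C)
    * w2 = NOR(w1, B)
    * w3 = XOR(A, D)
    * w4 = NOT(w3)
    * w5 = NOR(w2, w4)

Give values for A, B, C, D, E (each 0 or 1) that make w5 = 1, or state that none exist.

A=0, B=1, C=1, D=1, E=1

w5 = NOR(w2, w4) must be 1, so both w2 = 0 and w4 = 0.
w2 = NOR(w1, B) must be 0, so at least one of w1, B is 1.
w4 = NOT(w3) must be 0, so w3 = 1.
Check with A=0, B=1, C=1, D=1, E=1:
w1 = NAND(E, C) = NAND(1, 1) = 0
w2 = NOR(w1, B) = NOR(0, 1) = 0
w3 = XOR(A, D) = XOR(0, 1) = 1
w4 = NOT(w3) = NOT 1 = 0
w5 = NOR(w2, w4) = NOR(0, 0) = 1
So w5 = 1 as required.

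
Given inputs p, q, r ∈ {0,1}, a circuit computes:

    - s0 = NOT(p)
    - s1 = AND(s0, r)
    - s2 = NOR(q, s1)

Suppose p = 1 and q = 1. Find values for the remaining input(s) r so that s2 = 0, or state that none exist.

r=0

Check with p = 1 and q = 1 and r=0:
s0 = NOT(p) = NOT 1 = 0
s1 = AND(s0, r) = AND(0, 0) = 0
s2 = NOR(q, s1) = NOR(1, 0) = 0
So s2 = 0.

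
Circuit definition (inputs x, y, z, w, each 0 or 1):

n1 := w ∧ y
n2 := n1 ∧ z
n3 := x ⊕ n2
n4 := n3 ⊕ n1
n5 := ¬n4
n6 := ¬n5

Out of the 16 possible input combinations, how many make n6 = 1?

8

n6 = ¬n5 must be 1, so n5 = 0.
Enumerating the 16 input combinations, 8 give n6 = 1 and 8 give n6 = 0.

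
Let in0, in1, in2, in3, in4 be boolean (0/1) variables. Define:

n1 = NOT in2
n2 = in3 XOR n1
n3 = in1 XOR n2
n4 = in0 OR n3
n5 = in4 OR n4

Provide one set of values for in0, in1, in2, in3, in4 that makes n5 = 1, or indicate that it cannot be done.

n5 = in4 OR n4 must be 1, so at least one of in4, n4 is 1.
Check with in0=1 in1=1 in2=0 in3=0 in4=1:
n1 = NOT in2 = NOT 0 = 1
n2 = in3 XOR n1 = 0 XOR 1 = 1
n3 = in1 XOR n2 = 1 XOR 1 = 0
n4 = in0 OR n3 = 1 OR 0 = 1
n5 = in4 OR n4 = 1 OR 1 = 1
So n5 = 1 as required.

in0=1 in1=1 in2=0 in3=0 in4=1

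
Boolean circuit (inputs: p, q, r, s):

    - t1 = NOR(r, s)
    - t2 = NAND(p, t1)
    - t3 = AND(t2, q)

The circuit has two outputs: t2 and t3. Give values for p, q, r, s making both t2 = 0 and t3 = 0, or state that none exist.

p=1, q=1, r=0, s=0

Check with p=1, q=1, r=0, s=0:
t1 = NOR(r, s) = NOR(0, 0) = 1
t2 = NAND(p, t1) = NAND(1, 1) = 0
t3 = AND(t2, q) = AND(0, 1) = 0
So t2 = 0 and t3 = 0.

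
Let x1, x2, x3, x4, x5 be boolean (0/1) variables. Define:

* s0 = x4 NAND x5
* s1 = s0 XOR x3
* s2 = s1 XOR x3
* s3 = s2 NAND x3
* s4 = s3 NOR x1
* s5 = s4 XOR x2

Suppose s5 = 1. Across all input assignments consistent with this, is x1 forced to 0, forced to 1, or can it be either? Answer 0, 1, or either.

either

Both values of x1 occur among assignments with s5 = 1:
  x1=0: x1=0, x2=0, x3=1, x4=0, x5=0
  x1=1: x1=1, x2=1, x3=0, x4=0, x5=0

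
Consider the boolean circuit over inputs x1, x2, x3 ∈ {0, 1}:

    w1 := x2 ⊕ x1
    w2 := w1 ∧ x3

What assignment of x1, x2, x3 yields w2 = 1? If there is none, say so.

Check with x1=1, x2=0, x3=1:
w1 = x2 ⊕ x1 = 0 ⊕ 1 = 1
w2 = w1 ∧ x3 = 1 ∧ 1 = 1
So w2 = 1 as required.

x1=1, x2=0, x3=1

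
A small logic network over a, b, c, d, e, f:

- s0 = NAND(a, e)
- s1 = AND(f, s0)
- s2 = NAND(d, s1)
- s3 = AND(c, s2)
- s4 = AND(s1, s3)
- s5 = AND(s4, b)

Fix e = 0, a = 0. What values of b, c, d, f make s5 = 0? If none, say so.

b=0 c=1 d=1 f=1

Check with e = 0, a = 0 and b=0, c=1, d=1, f=1:
s0 = NAND(a, e) = NAND(0, 0) = 1
s1 = AND(f, s0) = AND(1, 1) = 1
s2 = NAND(d, s1) = NAND(1, 1) = 0
s3 = AND(c, s2) = AND(1, 0) = 0
s4 = AND(s1, s3) = AND(1, 0) = 0
s5 = AND(s4, b) = AND(0, 0) = 0
So s5 = 0.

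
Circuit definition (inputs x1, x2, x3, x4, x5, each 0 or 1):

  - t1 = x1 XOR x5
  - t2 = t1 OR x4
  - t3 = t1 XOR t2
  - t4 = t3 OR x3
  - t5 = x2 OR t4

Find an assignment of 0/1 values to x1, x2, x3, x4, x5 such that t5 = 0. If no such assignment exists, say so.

x1=0, x2=0, x3=0, x4=1, x5=1

t5 = x2 OR t4 must be 0, so both x2 = 0 and t4 = 0.
t4 = t3 OR x3 must be 0, so both t3 = 0 and x3 = 0.
t3 = t1 XOR t2 must be 0, so t1 and t2 are equal.
Check with x1=0, x2=0, x3=0, x4=1, x5=1:
t1 = x1 XOR x5 = 0 XOR 1 = 1
t2 = t1 OR x4 = 1 OR 1 = 1
t3 = t1 XOR t2 = 1 XOR 1 = 0
t4 = t3 OR x3 = 0 OR 0 = 0
t5 = x2 OR t4 = 0 OR 0 = 0
So t5 = 0 as required.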